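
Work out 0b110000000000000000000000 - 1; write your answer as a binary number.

0b101111111111111111111111

The trailing 22 digits are 0, so subtracting 1 borrows through: they become 1 and the next digit up decrements.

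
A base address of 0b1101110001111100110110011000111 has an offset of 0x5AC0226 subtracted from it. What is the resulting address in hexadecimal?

0x68926AA1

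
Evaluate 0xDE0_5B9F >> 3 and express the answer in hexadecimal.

3 bits is not a whole number of base-16 digits; in binary: 1101111000000101101110011111 >> 3 = 1101111000000101101110011.

0x1BC0B73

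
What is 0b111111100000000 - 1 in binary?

The trailing 8 digits are 0, so subtracting 1 borrows through: they become 1 and the next digit up decrements.

0b111111011111111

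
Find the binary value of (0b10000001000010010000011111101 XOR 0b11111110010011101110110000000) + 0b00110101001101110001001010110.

0b10110100011111101111111010011

First 0b10000001000010010000011111101 XOR 0b11111110010011101110110000000 = 0b01111111010001111110101111101.
Add column by column in base 2, right to left:
  1+0 = 1
  0+1 = 1
  1+1 = 0 carry 1
  1+0+1 = 0 carry 1
  1+1+1 = 1 carry 1
  1+0+1 = 0 carry 1
  1+1+1 = 1 carry 1
  0+0+1 = 1
  1+0 = 1
  0+1 = 1
  1+0 = 1
  1+0 = 1
  1+0 = 1
  1+1 = 0 carry 1
  1+1+1 = 1 carry 1
  1+1+1 = 1 carry 1
  0+0+1 = 1
  0+1 = 1
  0+1 = 1
  1+0 = 1
  0+0 = 0
  1+1 = 0 carry 1
  1+0+1 = 0 carry 1
  1+1+1 = 1 carry 1
  1+0+1 = 0 carry 1
  1+1+1 = 1 carry 1
  1+1+1 = 1 carry 1
  1+0+1 = 0 carry 1
  final carry 1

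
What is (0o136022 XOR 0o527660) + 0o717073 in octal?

First 0o136022 XOR 0o527660 = 0o411642.
Add column by column in base 8, right to left:
  2+3 = 5
  4+7 = 3 carry 1
  6+0+1 = 7
  1+7 = 0 carry 1
  1+1+1 = 3
  4+7 = 3 carry 1
  final carry 1

0o1330735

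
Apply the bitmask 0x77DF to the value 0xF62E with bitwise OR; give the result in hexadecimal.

0xF7FF

OR each hex digit independently (no carries):
  F|7=F, 6|7=7, 2|D=F, E|F=F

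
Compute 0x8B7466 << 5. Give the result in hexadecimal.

0x116E8CC0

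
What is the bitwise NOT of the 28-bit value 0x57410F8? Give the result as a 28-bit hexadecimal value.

0xA8BEF07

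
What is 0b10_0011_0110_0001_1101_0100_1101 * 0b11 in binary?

0b110101000100101011111100111

Multiply each base-2 digit by 3, carrying:
  1×3 = 3 → write 1 carry 1
  0×3+1 = 1 → write 1
  1×3 = 3 → write 1 carry 1
  1×3+1 = 4 → write 0 carry 2
  0×3+2 = 2 → write 0 carry 1
  0×3+1 = 1 → write 1
  1×3 = 3 → write 1 carry 1
  0×3+1 = 1 → write 1
  1×3 = 3 → write 1 carry 1
  0×3+1 = 1 → write 1
  1×3 = 3 → write 1 carry 1
  1×3+1 = 4 → write 0 carry 2
  1×3+2 = 5 → write 1 carry 2
  0×3+2 = 2 → write 0 carry 1
  0×3+1 = 1 → write 1
  0×3 = 0 → write 0
  0×3 = 0 → write 0
  1×3 = 3 → write 1 carry 1
  1×3+1 = 4 → write 0 carry 2
  0×3+2 = 2 → write 0 carry 1
  1×3+1 = 4 → write 0 carry 2
  1×3+2 = 5 → write 1 carry 2
  0×3+2 = 2 → write 0 carry 1
  0×3+1 = 1 → write 1
  0×3 = 0 → write 0
  1×3 = 3 → write 1 carry 1
  remaining carry: 1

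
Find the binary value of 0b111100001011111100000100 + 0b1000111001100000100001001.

Add column by column in base 2, right to left:
  0+1 = 1
  0+0 = 0
  1+0 = 1
  0+1 = 1
  0+0 = 0
  0+0 = 0
  0+0 = 0
  0+0 = 0
  1+1 = 0 carry 1
  1+0+1 = 0 carry 1
  1+0+1 = 0 carry 1
  1+0+1 = 0 carry 1
  1+0+1 = 0 carry 1
  1+0+1 = 0 carry 1
  0+1+1 = 0 carry 1
  1+1+1 = 1 carry 1
  0+0+1 = 1
  0+0 = 0
  0+1 = 1
  0+1 = 1
  1+1 = 0 carry 1
  1+0+1 = 0 carry 1
  1+0+1 = 0 carry 1
  1+0+1 = 0 carry 1
  0+1+1 = 0 carry 1
  final carry 1

0b10000011011000000000001101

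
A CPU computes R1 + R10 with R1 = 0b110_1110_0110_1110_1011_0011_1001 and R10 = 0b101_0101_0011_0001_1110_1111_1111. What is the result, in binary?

0b1100001110100000101000111000

Add column by column in base 2, right to left:
  1+1 = 0 carry 1
  0+1+1 = 0 carry 1
  0+1+1 = 0 carry 1
  1+1+1 = 1 carry 1
  1+1+1 = 1 carry 1
  1+1+1 = 1 carry 1
  0+1+1 = 0 carry 1
  0+1+1 = 0 carry 1
  1+0+1 = 0 carry 1
  1+1+1 = 1 carry 1
  0+1+1 = 0 carry 1
  1+1+1 = 1 carry 1
  0+1+1 = 0 carry 1
  1+0+1 = 0 carry 1
  1+0+1 = 0 carry 1
  1+0+1 = 0 carry 1
  0+1+1 = 0 carry 1
  1+1+1 = 1 carry 1
  1+0+1 = 0 carry 1
  0+0+1 = 1
  0+1 = 1
  1+0 = 1
  1+1 = 0 carry 1
  1+0+1 = 0 carry 1
  0+1+1 = 0 carry 1
  1+0+1 = 0 carry 1
  1+1+1 = 1 carry 1
  final carry 1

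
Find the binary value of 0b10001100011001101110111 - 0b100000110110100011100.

0b1101011100011001011011

Subtract column by column in base 2:
  1-0 → 1
  1-0 → 1
  1-1 → 0
  0-1 → 1 (borrow)
  1-1-1 → 1 (borrow)
  1-0-1 → 0
  1-0 → 1
  0-0 → 0
  1-1 → 0
  1-0 → 1
  0-1 → 1 (borrow)
  0-1-1 → 0 (borrow)
  1-0-1 → 0
  1-1 → 0
  0-1 → 1 (borrow)
  0-0-1 → 1 (borrow)
  0-0-1 → 1 (borrow)
  1-0-1 → 0
  1-0 → 1
  0-0 → 0
  0-1 → 1 (borrow)
  0-0-1 → 1 (borrow)
  1-0-1 → 0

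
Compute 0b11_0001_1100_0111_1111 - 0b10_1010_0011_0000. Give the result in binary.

Subtract column by column in base 2:
  1-0 → 1
  1-0 → 1
  1-0 → 1
  1-0 → 1
  1-1 → 0
  1-1 → 0
  1-0 → 1
  0-0 → 0
  0-0 → 0
  0-1 → 1 (borrow)
  1-0-1 → 0
  1-1 → 0
  1-0 → 1
  0-1 → 1 (borrow)
  0-0-1 → 1 (borrow)
  0-0-1 → 1 (borrow)
  1-0-1 → 0
  1-0 → 1

0b101111001001001111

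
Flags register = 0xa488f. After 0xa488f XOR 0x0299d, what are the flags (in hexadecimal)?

0xa6112

XOR each hex digit independently (no carries):
  a^0=a, 4^2=6, 8^9=1, 8^9=1, f^d=2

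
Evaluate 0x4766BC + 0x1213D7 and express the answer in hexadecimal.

Add column by column in base 16, right to left:
  C+7 = 3 carry 1
  B+D+1 = 9 carry 1
  6+3+1 = A
  6+1 = 7
  7+2 = 9
  4+1 = 5

0x597A93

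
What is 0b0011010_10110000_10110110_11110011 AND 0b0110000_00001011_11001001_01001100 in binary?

0b0010000000000001000000001000000

AND bit by bit (1 only where both bits are 1):
  0011010101100001011011011110011
& 0110000000010111100100101001100
= 0010000000000001000000001000000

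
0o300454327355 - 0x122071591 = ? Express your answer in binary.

0o300454327355 = 0b11000000100101100011010111011101101 in binary.
0x122071591 = 0b100100010000001110001010110010001 in binary.
Subtract column by column in base 2:
  1-1 → 0
  0-0 → 0
  1-0 → 1
  1-0 → 1
  0-1 → 1 (borrow)
  1-0-1 → 0
  1-0 → 1
  1-1 → 0
  0-1 → 1 (borrow)
  1-0-1 → 0
  1-1 → 0
  1-0 → 1
  0-1 → 1 (borrow)
  1-0-1 → 0
  0-0 → 0
  1-0 → 1
  1-1 → 0
  0-1 → 1 (borrow)
  0-1-1 → 0 (borrow)
  0-0-1 → 1 (borrow)
  1-0-1 → 0
  1-0 → 1
  0-0 → 0
  1-0 → 1
  0-0 → 0
  0-1 → 1 (borrow)
  1-0-1 → 0
  0-0 → 0
  0-0 → 0
  0-1 → 1 (borrow)
  0-0-1 → 1 (borrow)
  0-0-1 → 1 (borrow)
  0-1-1 → 0 (borrow)
  1-0-1 → 0
  1-0 → 1

0b10011100010101010101001100101011100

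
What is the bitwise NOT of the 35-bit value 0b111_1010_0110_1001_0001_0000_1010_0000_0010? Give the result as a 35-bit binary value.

Invert each bit: 11110100110100100010000101000000010 → 00001011001011011101111010111111101.

0b00001011001011011101111010111111101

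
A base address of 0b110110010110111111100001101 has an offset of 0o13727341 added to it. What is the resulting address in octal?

0o676626756

0b110110010110111111100001101 = 0o662677415 in octal.
Add column by column in base 8, right to left:
  5+1 = 6
  1+4 = 5
  4+3 = 7
  7+7 = 6 carry 1
  7+2+1 = 2 carry 1
  6+7+1 = 6 carry 1
  2+3+1 = 6
  6+1 = 7
  6+0 = 6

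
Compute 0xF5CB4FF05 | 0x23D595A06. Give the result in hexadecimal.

0xF7DFDFF07

OR each hex digit independently (no carries):
  F|2=F, 5|3=7, C|D=D, B|5=F, 4|9=D, F|5=F, F|A=F, 0|0=0, 5|6=7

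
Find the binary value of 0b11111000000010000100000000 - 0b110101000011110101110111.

Subtract column by column in base 2:
  0-1 → 1 (borrow)
  0-1-1 → 0 (borrow)
  0-1-1 → 0 (borrow)
  0-0-1 → 1 (borrow)
  0-1-1 → 0 (borrow)
  0-1-1 → 0 (borrow)
  0-1-1 → 0 (borrow)
  0-0-1 → 1 (borrow)
  1-1-1 → 1 (borrow)
  0-0-1 → 1 (borrow)
  0-1-1 → 0 (borrow)
  0-1-1 → 0 (borrow)
  0-1-1 → 0 (borrow)
  1-1-1 → 1 (borrow)
  0-0-1 → 1 (borrow)
  0-0-1 → 1 (borrow)
  0-0-1 → 1 (borrow)
  0-0-1 → 1 (borrow)
  0-1-1 → 0 (borrow)
  0-0-1 → 1 (borrow)
  0-1-1 → 0 (borrow)
  1-0-1 → 0
  1-1 → 0
  1-1 → 0
  1-0 → 1
  1-0 → 1

0b11000010111110001110001001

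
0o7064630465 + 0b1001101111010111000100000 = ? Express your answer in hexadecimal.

0x3A0ADF55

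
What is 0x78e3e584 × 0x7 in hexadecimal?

0x34e3b469c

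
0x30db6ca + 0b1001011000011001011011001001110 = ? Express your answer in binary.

0x30db6ca = 0b11000011011011011011001010 in binary.
Add column by column in base 2, right to left:
  0+0 = 0
  1+1 = 0 carry 1
  0+1+1 = 0 carry 1
  1+1+1 = 1 carry 1
  0+0+1 = 1
  0+0 = 0
  1+1 = 0 carry 1
  1+0+1 = 0 carry 1
  0+0+1 = 1
  1+1 = 0 carry 1
  1+1+1 = 1 carry 1
  0+0+1 = 1
  1+1 = 0 carry 1
  1+1+1 = 1 carry 1
  0+0+1 = 1
  1+1 = 0 carry 1
  1+0+1 = 0 carry 1
  0+0+1 = 1
  1+1 = 0 carry 1
  1+1+1 = 1 carry 1
  0+0+1 = 1
  0+0 = 0
  0+0 = 0
  0+0 = 0
  1+1 = 0 carry 1
  1+1+1 = 1 carry 1
  0+0+1 = 1
  0+1 = 1
  0+0 = 0
  0+0 = 0
  0+1 = 1

0b1001110000110100110110100011000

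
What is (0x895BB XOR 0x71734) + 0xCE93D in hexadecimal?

0x1C6BCC

First 0x895BB XOR 0x71734 = 0xF828F.
Add column by column in base 16, right to left:
  F+D = C carry 1
  8+3+1 = C
  2+9 = B
  8+E = 6 carry 1
  F+C+1 = C carry 1
  final carry 1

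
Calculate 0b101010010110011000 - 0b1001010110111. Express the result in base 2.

0b101001001011100001

Subtract column by column in base 2:
  0-1 → 1 (borrow)
  0-1-1 → 0 (borrow)
  0-1-1 → 0 (borrow)
  1-0-1 → 0
  1-1 → 0
  0-1 → 1 (borrow)
  0-0-1 → 1 (borrow)
  1-1-1 → 1 (borrow)
  1-0-1 → 0
  0-1 → 1 (borrow)
  1-0-1 → 0
  0-0 → 0
  0-1 → 1 (borrow)
  1-0-1 → 0
  0-0 → 0
  1-0 → 1
  0-0 → 0
  1-0 → 1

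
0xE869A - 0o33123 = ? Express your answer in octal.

0o3450107

0xE869A = 0o3503232 in octal.
Subtract column by column in base 8:
  2-3 → 7 (borrow)
  3-2-1 → 0
  2-1 → 1
  3-3 → 0
  0-3 → 5 (borrow)
  5-0-1 → 4
  3-0 → 3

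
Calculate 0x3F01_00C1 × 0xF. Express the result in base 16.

0x3B10F0B4F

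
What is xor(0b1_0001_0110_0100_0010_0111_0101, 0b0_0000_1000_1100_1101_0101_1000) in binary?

XOR bit by bit (1 where the bits differ):
  1000101100100001001110101
^ 0000010001100110101011000
= 1000111101000111100101101

0b1000111101000111100101101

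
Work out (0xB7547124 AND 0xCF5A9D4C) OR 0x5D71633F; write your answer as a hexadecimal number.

0xB7547124 AND 0xCF5A9D4C = 0x87501104.
Then OR with 0x5D71633F.

0xDF71733F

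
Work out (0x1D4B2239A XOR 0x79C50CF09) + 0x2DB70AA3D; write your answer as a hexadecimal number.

0x9245396D0

First 0x1D4B2239A XOR 0x79C50CF09 = 0x648E2EC93.
Add column by column in base 16, right to left:
  3+D = 0 carry 1
  9+3+1 = D
  C+A = 6 carry 1
  E+A+1 = 9 carry 1
  2+0+1 = 3
  E+7 = 5 carry 1
  8+B+1 = 4 carry 1
  4+D+1 = 2 carry 1
  6+2+1 = 9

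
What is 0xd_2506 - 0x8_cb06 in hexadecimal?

0x45a00

Subtract column by column in base 16:
  6-6 → 0
  0-0 → 0
  5-b → a (borrow)
  2-c-1 → 5 (borrow)
  d-8-1 → 4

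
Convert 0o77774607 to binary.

0b111111111111100110000111

Each octal digit is 3 bits: 7=111 7=111 7=111 7=111 4=100 6=110 0=000 7=111.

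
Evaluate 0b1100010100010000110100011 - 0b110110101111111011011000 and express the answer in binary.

0b101011110010001011001011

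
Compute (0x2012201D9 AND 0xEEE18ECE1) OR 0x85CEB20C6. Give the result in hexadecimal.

0xA5CEB20C7

0x2012201D9 AND 0xEEE18ECE1 = 0x2000000C1.
Then OR with 0x85CEB20C6.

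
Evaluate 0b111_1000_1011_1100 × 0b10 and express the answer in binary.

0b1111000101111000

Multiply each base-2 digit by 2, carrying:
  0×2 = 0 → write 0
  0×2 = 0 → write 0
  1×2 = 2 → write 0 carry 1
  1×2+1 = 3 → write 1 carry 1
  1×2+1 = 3 → write 1 carry 1
  1×2+1 = 3 → write 1 carry 1
  0×2+1 = 1 → write 1
  1×2 = 2 → write 0 carry 1
  0×2+1 = 1 → write 1
  0×2 = 0 → write 0
  0×2 = 0 → write 0
  1×2 = 2 → write 0 carry 1
  1×2+1 = 3 → write 1 carry 1
  1×2+1 = 3 → write 1 carry 1
  1×2+1 = 3 → write 1 carry 1
  remaining carry: 1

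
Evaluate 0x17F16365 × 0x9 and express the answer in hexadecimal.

0xD77C7E8D

Multiply each base-16 digit by 9, carrying:
  5×9 = 45 → write D carry 2
  6×9+2 = 56 → write 8 carry 3
  3×9+3 = 30 → write E carry 1
  6×9+1 = 55 → write 7 carry 3
  1×9+3 = 12 → write C
  F×9 = 135 → write 7 carry 8
  7×9+8 = 71 → write 7 carry 4
  1×9+4 = 13 → write D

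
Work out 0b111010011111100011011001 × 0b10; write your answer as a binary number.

Multiply each base-2 digit by 2, carrying:
  1×2 = 2 → write 0 carry 1
  0×2+1 = 1 → write 1
  0×2 = 0 → write 0
  1×2 = 2 → write 0 carry 1
  1×2+1 = 3 → write 1 carry 1
  0×2+1 = 1 → write 1
  1×2 = 2 → write 0 carry 1
  1×2+1 = 3 → write 1 carry 1
  0×2+1 = 1 → write 1
  0×2 = 0 → write 0
  0×2 = 0 → write 0
  1×2 = 2 → write 0 carry 1
  1×2+1 = 3 → write 1 carry 1
  1×2+1 = 3 → write 1 carry 1
  1×2+1 = 3 → write 1 carry 1
  1×2+1 = 3 → write 1 carry 1
  1×2+1 = 3 → write 1 carry 1
  0×2+1 = 1 → write 1
  0×2 = 0 → write 0
  1×2 = 2 → write 0 carry 1
  0×2+1 = 1 → write 1
  1×2 = 2 → write 0 carry 1
  1×2+1 = 3 → write 1 carry 1
  1×2+1 = 3 → write 1 carry 1
  remaining carry: 1

0b1110100111111000110110010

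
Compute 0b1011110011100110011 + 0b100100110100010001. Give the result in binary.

Add column by column in base 2, right to left:
  1+1 = 0 carry 1
  1+0+1 = 0 carry 1
  0+0+1 = 1
  0+0 = 0
  1+1 = 0 carry 1
  1+0+1 = 0 carry 1
  0+0+1 = 1
  0+0 = 0
  1+1 = 0 carry 1
  1+0+1 = 0 carry 1
  1+1+1 = 1 carry 1
  0+1+1 = 0 carry 1
  0+0+1 = 1
  1+0 = 1
  1+1 = 0 carry 1
  1+0+1 = 0 carry 1
  1+0+1 = 0 carry 1
  0+1+1 = 0 carry 1
  1+0+1 = 0 carry 1
  final carry 1

0b10000011010001000100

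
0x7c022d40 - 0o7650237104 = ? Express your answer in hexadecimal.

0x3d60eefc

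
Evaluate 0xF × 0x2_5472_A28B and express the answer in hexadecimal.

0x22F2B78625

Multiply each base-16 digit by 15, carrying:
  B×15 = 165 → write 5 carry 10
  8×15+10 = 130 → write 2 carry 8
  2×15+8 = 38 → write 6 carry 2
  A×15+2 = 152 → write 8 carry 9
  2×15+9 = 39 → write 7 carry 2
  7×15+2 = 107 → write B carry 6
  4×15+6 = 66 → write 2 carry 4
  5×15+4 = 79 → write F carry 4
  2×15+4 = 34 → write 2 carry 2
  remaining carry: 2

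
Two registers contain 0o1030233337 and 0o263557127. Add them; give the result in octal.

0o1314012466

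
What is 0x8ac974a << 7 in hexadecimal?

0x4564ba500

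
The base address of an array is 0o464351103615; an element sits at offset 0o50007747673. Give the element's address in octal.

0o534361053510

Add column by column in base 8, right to left:
  5+3 = 0 carry 1
  1+7+1 = 1 carry 1
  6+6+1 = 5 carry 1
  3+7+1 = 3 carry 1
  0+4+1 = 5
  1+7 = 0 carry 1
  1+7+1 = 1 carry 1
  5+0+1 = 6
  3+0 = 3
  4+0 = 4
  6+5 = 3 carry 1
  4+0+1 = 5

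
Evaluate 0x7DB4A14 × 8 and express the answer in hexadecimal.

0x3EDA50A0

Multiply each base-16 digit by 8, carrying:
  4×8 = 32 → write 0 carry 2
  1×8+2 = 10 → write A
  A×8 = 80 → write 0 carry 5
  4×8+5 = 37 → write 5 carry 2
  B×8+2 = 90 → write A carry 5
  D×8+5 = 109 → write D carry 6
  7×8+6 = 62 → write E carry 3
  remaining carry: 3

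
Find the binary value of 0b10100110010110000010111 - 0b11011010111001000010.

0b10001010111110111010101

Subtract column by column in base 2:
  1-0 → 1
  1-1 → 0
  1-0 → 1
  0-0 → 0
  1-0 → 1
  0-0 → 0
  0-1 → 1 (borrow)
  0-0-1 → 1 (borrow)
  0-0-1 → 1 (borrow)
  0-1-1 → 0 (borrow)
  1-1-1 → 1 (borrow)
  1-1-1 → 1 (borrow)
  0-0-1 → 1 (borrow)
  1-1-1 → 1 (borrow)
  0-0-1 → 1 (borrow)
  0-1-1 → 0 (borrow)
  1-1-1 → 1 (borrow)
  1-0-1 → 0
  0-1 → 1 (borrow)
  0-1-1 → 0 (borrow)
  1-0-1 → 0
  0-0 → 0
  1-0 → 1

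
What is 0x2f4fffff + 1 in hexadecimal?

0x2f500000

The trailing 5 digits are F (max in base 16), so adding 1 cascades: they roll to 0 and the next digit up increments.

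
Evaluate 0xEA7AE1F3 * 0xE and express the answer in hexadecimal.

0xCD2B85B4A

Multiply each base-16 digit by 14, carrying:
  3×14 = 42 → write A carry 2
  F×14+2 = 212 → write 4 carry 13
  1×14+13 = 27 → write B carry 1
  E×14+1 = 197 → write 5 carry 12
  A×14+12 = 152 → write 8 carry 9
  7×14+9 = 107 → write B carry 6
  A×14+6 = 146 → write 2 carry 9
  E×14+9 = 205 → write D carry 12
  remaining carry: C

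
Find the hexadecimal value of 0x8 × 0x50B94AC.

0x285CA560

Multiply each base-16 digit by 8, carrying:
  C×8 = 96 → write 0 carry 6
  A×8+6 = 86 → write 6 carry 5
  4×8+5 = 37 → write 5 carry 2
  9×8+2 = 74 → write A carry 4
  B×8+4 = 92 → write C carry 5
  0×8+5 = 5 → write 5
  5×8 = 40 → write 8 carry 2
  remaining carry: 2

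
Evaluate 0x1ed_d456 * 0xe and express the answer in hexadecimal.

Multiply each base-16 digit by 14, carrying:
  6×14 = 84 → write 4 carry 5
  5×14+5 = 75 → write b carry 4
  4×14+4 = 60 → write c carry 3
  d×14+3 = 185 → write 9 carry 11
  d×14+11 = 193 → write 1 carry 12
  e×14+12 = 208 → write 0 carry 13
  1×14+13 = 27 → write b carry 1
  remaining carry: 1

0x1b019cb4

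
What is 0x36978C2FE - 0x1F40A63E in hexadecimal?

Subtract column by column in base 16:
  E-E → 0
  F-3 → C
  2-6 → C (borrow)
  C-A-1 → 1
  8-0 → 8
  7-4 → 3
  9-F → A (borrow)
  6-1-1 → 4
  3-0 → 3

0x34A381CC0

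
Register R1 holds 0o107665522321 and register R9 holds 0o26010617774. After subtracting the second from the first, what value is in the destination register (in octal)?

0o61654702325

Subtract column by column in base 8:
  1-4 → 5 (borrow)
  2-7-1 → 2 (borrow)
  3-7-1 → 3 (borrow)
  2-7-1 → 2 (borrow)
  2-1-1 → 0
  5-6 → 7 (borrow)
  5-0-1 → 4
  6-1 → 5
  6-0 → 6
  7-6 → 1
  0-2 → 6 (borrow)
  1-0-1 → 0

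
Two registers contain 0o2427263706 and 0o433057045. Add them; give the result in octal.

0o3062342753

Add column by column in base 8, right to left:
  6+5 = 3 carry 1
  0+4+1 = 5
  7+0 = 7
  3+7 = 2 carry 1
  6+5+1 = 4 carry 1
  2+0+1 = 3
  7+3 = 2 carry 1
  2+3+1 = 6
  4+4 = 0 carry 1
  2+0+1 = 3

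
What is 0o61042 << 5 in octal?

5 bits is not a whole number of base-8 digits; in binary: 110001000100010 << 5 = 11000100010001000000.

0o3042100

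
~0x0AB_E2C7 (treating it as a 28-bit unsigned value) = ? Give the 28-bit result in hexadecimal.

Each hex digit d becomes F−d:
  0→F, A→5, B→4, E→1, 2→D, C→3, 7→8

0xF541D38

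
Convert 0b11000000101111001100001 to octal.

0o30057141

Group the bits in threes: 011 000 000 101 111 001 100 001 → 30057141.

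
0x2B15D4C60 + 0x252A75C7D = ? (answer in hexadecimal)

Add column by column in base 16, right to left:
  0+D = D
  6+7 = D
  C+C = 8 carry 1
  4+5+1 = A
  D+7 = 4 carry 1
  5+A+1 = 0 carry 1
  1+2+1 = 4
  B+5 = 0 carry 1
  2+2+1 = 5

0x50404A8DD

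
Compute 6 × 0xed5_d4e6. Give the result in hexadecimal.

0x5902fd64

Multiply each base-16 digit by 6, carrying:
  6×6 = 36 → write 4 carry 2
  e×6+2 = 86 → write 6 carry 5
  4×6+5 = 29 → write d carry 1
  d×6+1 = 79 → write f carry 4
  5×6+4 = 34 → write 2 carry 2
  d×6+2 = 80 → write 0 carry 5
  e×6+5 = 89 → write 9 carry 5
  remaining carry: 5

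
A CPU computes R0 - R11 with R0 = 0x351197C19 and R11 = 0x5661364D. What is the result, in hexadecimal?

Subtract column by column in base 16:
  9-D → C (borrow)
  1-4-1 → C (borrow)
  C-6-1 → 5
  7-3 → 4
  9-1 → 8
  1-6 → B (borrow)
  1-6-1 → A (borrow)
  5-5-1 → F (borrow)
  3-0-1 → 2

0x2FAB845CC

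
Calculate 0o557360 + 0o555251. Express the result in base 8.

0o1334631

Add column by column in base 8, right to left:
  0+1 = 1
  6+5 = 3 carry 1
  3+2+1 = 6
  7+5 = 4 carry 1
  5+5+1 = 3 carry 1
  5+5+1 = 3 carry 1
  final carry 1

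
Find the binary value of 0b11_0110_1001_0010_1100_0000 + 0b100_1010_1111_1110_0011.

Add column by column in base 2, right to left:
  0+1 = 1
  0+1 = 1
  0+0 = 0
  0+0 = 0
  0+0 = 0
  0+1 = 1
  1+1 = 0 carry 1
  1+1+1 = 1 carry 1
  0+1+1 = 0 carry 1
  1+1+1 = 1 carry 1
  0+1+1 = 0 carry 1
  0+1+1 = 0 carry 1
  1+0+1 = 0 carry 1
  0+1+1 = 0 carry 1
  0+0+1 = 1
  1+1 = 0 carry 1
  0+0+1 = 1
  1+0 = 1
  1+1 = 0 carry 1
  0+0+1 = 1
  1+0 = 1
  1+0 = 1

0b1110110100001010100011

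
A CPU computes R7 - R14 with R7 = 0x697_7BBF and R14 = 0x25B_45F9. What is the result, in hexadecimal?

0x43C35C6

Subtract column by column in base 16:
  F-9 → 6
  B-F → C (borrow)
  B-5-1 → 5
  7-4 → 3
  7-B → C (borrow)
  9-5-1 → 3
  6-2 → 4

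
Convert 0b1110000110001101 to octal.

Group the bits in threes: 001 110 000 110 001 101 → 160615.

0o160615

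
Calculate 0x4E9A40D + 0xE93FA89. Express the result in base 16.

Add column by column in base 16, right to left:
  D+9 = 6 carry 1
  0+8+1 = 9
  4+A = E
  A+F = 9 carry 1
  9+3+1 = D
  E+9 = 7 carry 1
  4+E+1 = 3 carry 1
  final carry 1

0x137D9E96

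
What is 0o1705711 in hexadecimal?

0x78bc9

Each octal digit is 3 bits: 1=001 7=111 0=000 5=101 7=111 1=001 1=001.
Group the bits into nibbles: 0111 1000 1011 1100 1001 → 78bc9.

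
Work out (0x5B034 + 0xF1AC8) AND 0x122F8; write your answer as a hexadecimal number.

0x2F8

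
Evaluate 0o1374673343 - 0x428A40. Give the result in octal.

0x428A40 = 0o20505100 in octal.
Subtract column by column in base 8:
  3-0 → 3
  4-0 → 4
  3-1 → 2
  3-5 → 6 (borrow)
  7-0-1 → 6
  6-5 → 1
  4-0 → 4
  7-2 → 5
  3-0 → 3
  1-0 → 1

0o1354166243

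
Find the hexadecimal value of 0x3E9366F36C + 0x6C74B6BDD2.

0xAB081DB13E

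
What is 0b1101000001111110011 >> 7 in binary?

0b110100000111

Right shift by 7: drop the 7 least-significant bits.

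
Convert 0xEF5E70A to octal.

0o1675363412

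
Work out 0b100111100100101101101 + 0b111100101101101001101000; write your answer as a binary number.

0b1000001101010001111010101

Add column by column in base 2, right to left:
  1+0 = 1
  0+0 = 0
  1+0 = 1
  1+1 = 0 carry 1
  0+0+1 = 1
  1+1 = 0 carry 1
  1+1+1 = 1 carry 1
  0+0+1 = 1
  1+0 = 1
  0+1 = 1
  0+0 = 0
  1+1 = 0 carry 1
  0+1+1 = 0 carry 1
  0+0+1 = 1
  1+1 = 0 carry 1
  1+1+1 = 1 carry 1
  1+0+1 = 0 carry 1
  1+1+1 = 1 carry 1
  0+0+1 = 1
  0+0 = 0
  1+1 = 0 carry 1
  0+1+1 = 0 carry 1
  0+1+1 = 0 carry 1
  0+1+1 = 0 carry 1
  final carry 1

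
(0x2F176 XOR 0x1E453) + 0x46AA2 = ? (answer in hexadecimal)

First 0x2F176 XOR 0x1E453 = 0x31525.
Add column by column in base 16, right to left:
  5+2 = 7
  2+A = C
  5+A = F
  1+6 = 7
  3+4 = 7

0x77FC7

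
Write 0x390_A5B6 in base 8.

Expand each hex digit to 4 bits: 3=0011 9=1001 0=0000 A=1010 5=0101 B=1011 6=0110.
Group the bits in threes: 011 100 100 001 010 010 110 110 110 → 344122666.

0o344122666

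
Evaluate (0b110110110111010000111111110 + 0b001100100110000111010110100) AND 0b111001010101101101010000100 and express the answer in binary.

Add column by column in base 2, right to left:
  0+0 = 0
  1+0 = 1
  1+1 = 0 carry 1
  1+0+1 = 0 carry 1
  1+1+1 = 1 carry 1
  1+1+1 = 1 carry 1
  1+0+1 = 0 carry 1
  1+1+1 = 1 carry 1
  1+0+1 = 0 carry 1
  0+1+1 = 0 carry 1
  0+1+1 = 0 carry 1
  0+1+1 = 0 carry 1
  0+0+1 = 1
  1+0 = 1
  0+0 = 0
  1+0 = 1
  1+1 = 0 carry 1
  1+1+1 = 1 carry 1
  0+0+1 = 1
  1+0 = 1
  1+1 = 0 carry 1
  0+0+1 = 1
  1+0 = 1
  1+1 = 0 carry 1
  0+1+1 = 0 carry 1
  1+0+1 = 0 carry 1
  1+0+1 = 0 carry 1
  final carry 1
Sum = 0b1000011011101011000010110010; now AND with 0b111001010101101101010000100:
  1000011011101011000010110010
& 0111001010101101101010000100
= 0000001010101001000010000000

0b1010101001000010000000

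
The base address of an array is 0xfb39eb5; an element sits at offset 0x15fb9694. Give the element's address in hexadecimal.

0x25af3549

Add column by column in base 16, right to left:
  5+4 = 9
  b+9 = 4 carry 1
  e+6+1 = 5 carry 1
  9+9+1 = 3 carry 1
  3+b+1 = f
  b+f = a carry 1
  f+5+1 = 5 carry 1
  0+1+1 = 2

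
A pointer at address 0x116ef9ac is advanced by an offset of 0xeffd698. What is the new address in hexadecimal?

Add column by column in base 16, right to left:
  c+8 = 4 carry 1
  a+9+1 = 4 carry 1
  9+6+1 = 0 carry 1
  f+d+1 = d carry 1
  e+f+1 = e carry 1
  6+f+1 = 6 carry 1
  1+e+1 = 0 carry 1
  1+0+1 = 2

0x206ed044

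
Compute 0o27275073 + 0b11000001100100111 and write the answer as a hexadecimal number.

0x5EFD62

0o27275073 = 0x5D7A3B in hexadecimal.
0b11000001100100111 = 0x18327 in hexadecimal.
Add column by column in base 16, right to left:
  B+7 = 2 carry 1
  3+2+1 = 6
  A+3 = D
  7+8 = F
  D+1 = E
  5+0 = 5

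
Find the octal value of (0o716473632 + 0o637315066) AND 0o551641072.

0o550000020

Add column by column in base 8, right to left:
  2+6 = 0 carry 1
  3+6+1 = 2 carry 1
  6+0+1 = 7
  3+5 = 0 carry 1
  7+1+1 = 1 carry 1
  4+3+1 = 0 carry 1
  6+7+1 = 6 carry 1
  1+3+1 = 5
  7+6 = 5 carry 1
  final carry 1
Sum = 0o1556010720; now AND with 0o551641072:
  1&0=0, 5&5=5, 5&5=5, 6&1=0, 0&6=0, 1&4=0, 0&1=0, 7&0=0, 2&7=2, 0&2=0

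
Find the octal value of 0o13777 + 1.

0o14000

The trailing 3 digits are 7 (max in base 8), so adding 1 cascades: they roll to 0 and the next digit up increments.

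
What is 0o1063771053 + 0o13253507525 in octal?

Add column by column in base 8, right to left:
  3+5 = 0 carry 1
  5+2+1 = 0 carry 1
  0+5+1 = 6
  1+7 = 0 carry 1
  7+0+1 = 0 carry 1
  7+5+1 = 5 carry 1
  3+3+1 = 7
  6+5 = 3 carry 1
  0+2+1 = 3
  1+3 = 4
  0+1 = 1

0o14337500600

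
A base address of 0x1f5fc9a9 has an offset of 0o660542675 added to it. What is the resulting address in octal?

0o4610507546

0x1f5fc9a9 = 0o3727744651 in octal.
Add column by column in base 8, right to left:
  1+5 = 6
  5+7 = 4 carry 1
  6+6+1 = 5 carry 1
  4+2+1 = 7
  4+4 = 0 carry 1
  7+5+1 = 5 carry 1
  7+0+1 = 0 carry 1
  2+6+1 = 1 carry 1
  7+6+1 = 6 carry 1
  3+0+1 = 4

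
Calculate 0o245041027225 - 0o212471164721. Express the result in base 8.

Subtract column by column in base 8:
  5-1 → 4
  2-2 → 0
  2-7 → 3 (borrow)
  7-4-1 → 2
  2-6 → 4 (borrow)
  0-1-1 → 6 (borrow)
  1-1-1 → 7 (borrow)
  4-7-1 → 4 (borrow)
  0-4-1 → 3 (borrow)
  5-2-1 → 2
  4-1 → 3
  2-2 → 0

0o32347642304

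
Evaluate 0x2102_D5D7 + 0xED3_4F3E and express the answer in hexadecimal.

Add column by column in base 16, right to left:
  7+E = 5 carry 1
  D+3+1 = 1 carry 1
  5+F+1 = 5 carry 1
  D+4+1 = 2 carry 1
  2+3+1 = 6
  0+D = D
  1+E = F
  2+0 = 2

0x2FD62515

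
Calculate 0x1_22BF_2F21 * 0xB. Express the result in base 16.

Multiply each base-16 digit by 11, carrying:
  1×11 = 11 → write B
  2×11 = 22 → write 6 carry 1
  F×11+1 = 166 → write 6 carry 10
  2×11+10 = 32 → write 0 carry 2
  F×11+2 = 167 → write 7 carry 10
  B×11+10 = 131 → write 3 carry 8
  2×11+8 = 30 → write E carry 1
  2×11+1 = 23 → write 7 carry 1
  1×11+1 = 12 → write C

0xC7E37066B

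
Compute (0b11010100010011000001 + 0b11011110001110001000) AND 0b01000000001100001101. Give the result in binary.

Add column by column in base 2, right to left:
  1+0 = 1
  0+0 = 0
  0+0 = 0
  0+1 = 1
  0+0 = 0
  0+0 = 0
  1+0 = 1
  1+1 = 0 carry 1
  0+1+1 = 0 carry 1
  0+1+1 = 0 carry 1
  1+0+1 = 0 carry 1
  0+0+1 = 1
  0+0 = 0
  0+1 = 1
  1+1 = 0 carry 1
  0+1+1 = 0 carry 1
  1+1+1 = 1 carry 1
  0+0+1 = 1
  1+1 = 0 carry 1
  1+1+1 = 1 carry 1
  final carry 1
Sum = 0b110110010100001001001; now AND with 0b01000000001100001101:
  110110010100001001001
& 001000000001100001101
= 000000000000000001001

0b1001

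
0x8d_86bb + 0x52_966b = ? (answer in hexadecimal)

0xe01d26

Add column by column in base 16, right to left:
  b+b = 6 carry 1
  b+6+1 = 2 carry 1
  6+6+1 = d
  8+9 = 1 carry 1
  d+2+1 = 0 carry 1
  8+5+1 = e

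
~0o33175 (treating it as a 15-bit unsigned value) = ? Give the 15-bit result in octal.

Each oct digit d becomes 7−d:
  3→4, 3→4, 1→6, 7→0, 5→2

0o44602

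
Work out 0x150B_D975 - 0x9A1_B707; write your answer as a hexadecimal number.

0xB6A226E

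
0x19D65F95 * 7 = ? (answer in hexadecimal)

0xB4DC9D13

Multiply each base-16 digit by 7, carrying:
  5×7 = 35 → write 3 carry 2
  9×7+2 = 65 → write 1 carry 4
  F×7+4 = 109 → write D carry 6
  5×7+6 = 41 → write 9 carry 2
  6×7+2 = 44 → write C carry 2
  D×7+2 = 93 → write D carry 5
  9×7+5 = 68 → write 4 carry 4
  1×7+4 = 11 → write B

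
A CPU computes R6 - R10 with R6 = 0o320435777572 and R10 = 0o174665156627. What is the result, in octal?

Subtract column by column in base 8:
  2-7 → 3 (borrow)
  7-2-1 → 4
  5-6 → 7 (borrow)
  7-6-1 → 0
  7-5 → 2
  7-1 → 6
  5-5 → 0
  3-6 → 5 (borrow)
  4-6-1 → 5 (borrow)
  0-4-1 → 3 (borrow)
  2-7-1 → 2 (borrow)
  3-1-1 → 1

0o123550620743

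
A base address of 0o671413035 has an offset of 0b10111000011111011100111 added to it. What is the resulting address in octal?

0b10111000011111011100111 = 0o27037347 in octal.
Add column by column in base 8, right to left:
  5+7 = 4 carry 1
  3+4+1 = 0 carry 1
  0+3+1 = 4
  3+7 = 2 carry 1
  1+3+1 = 5
  4+0 = 4
  1+7 = 0 carry 1
  7+2+1 = 2 carry 1
  6+0+1 = 7

0o720452404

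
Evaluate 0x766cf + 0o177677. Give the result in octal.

0x766cf = 0o1663317 in octal.
Add column by column in base 8, right to left:
  7+7 = 6 carry 1
  1+7+1 = 1 carry 1
  3+6+1 = 2 carry 1
  3+7+1 = 3 carry 1
  6+7+1 = 6 carry 1
  6+1+1 = 0 carry 1
  1+0+1 = 2

0o2063216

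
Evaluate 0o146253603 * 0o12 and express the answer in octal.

Multiply each base-8 digit by 10, carrying:
  3×10 = 30 → write 6 carry 3
  0×10+3 = 3 → write 3
  6×10 = 60 → write 4 carry 7
  3×10+7 = 37 → write 5 carry 4
  5×10+4 = 54 → write 6 carry 6
  2×10+6 = 26 → write 2 carry 3
  6×10+3 = 63 → write 7 carry 7
  4×10+7 = 47 → write 7 carry 5
  1×10+5 = 15 → write 7 carry 1
  remaining carry: 1

0o1777265436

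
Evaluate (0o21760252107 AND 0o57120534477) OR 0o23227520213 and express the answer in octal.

0o23327530217

0o21760252107 AND 0o57120534477 = 0o01120010007.
Then OR with 0o23227520213.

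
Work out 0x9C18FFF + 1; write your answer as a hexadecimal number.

The trailing 3 digits are F (max in base 16), so adding 1 cascades: they roll to 0 and the next digit up increments.

0x9C19000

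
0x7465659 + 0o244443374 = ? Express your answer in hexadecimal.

0x9D89D55

0o244443374 = 0x29246FC in hexadecimal.
Add column by column in base 16, right to left:
  9+C = 5 carry 1
  5+F+1 = 5 carry 1
  6+6+1 = D
  5+4 = 9
  6+2 = 8
  4+9 = D
  7+2 = 9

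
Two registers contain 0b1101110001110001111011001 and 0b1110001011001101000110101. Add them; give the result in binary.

Add column by column in base 2, right to left:
  1+1 = 0 carry 1
  0+0+1 = 1
  0+1 = 1
  1+0 = 1
  1+1 = 0 carry 1
  0+1+1 = 0 carry 1
  1+0+1 = 0 carry 1
  1+0+1 = 0 carry 1
  1+0+1 = 0 carry 1
  1+1+1 = 1 carry 1
  0+0+1 = 1
  0+1 = 1
  0+1 = 1
  1+0 = 1
  1+0 = 1
  1+1 = 0 carry 1
  0+1+1 = 0 carry 1
  0+0+1 = 1
  0+1 = 1
  1+0 = 1
  1+0 = 1
  1+0 = 1
  0+1 = 1
  1+1 = 0 carry 1
  1+1+1 = 1 carry 1
  final carry 1

0b11011111100111111000001110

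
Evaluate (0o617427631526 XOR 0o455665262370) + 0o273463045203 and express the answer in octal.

First 0o617427631526 XOR 0o455665262370 = 0o242242453656.
Add column by column in base 8, right to left:
  6+3 = 1 carry 1
  5+0+1 = 6
  6+2 = 0 carry 1
  3+5+1 = 1 carry 1
  5+4+1 = 2 carry 1
  4+0+1 = 5
  2+3 = 5
  4+6 = 2 carry 1
  2+4+1 = 7
  2+3 = 5
  4+7 = 3 carry 1
  2+2+1 = 5

0o535725521061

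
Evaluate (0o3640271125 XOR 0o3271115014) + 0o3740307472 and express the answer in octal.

0o4371673623

First 0o3640271125 XOR 0o3271115014 = 0o0431364131.
Add column by column in base 8, right to left:
  1+2 = 3
  3+7 = 2 carry 1
  1+4+1 = 6
  4+7 = 3 carry 1
  6+0+1 = 7
  3+3 = 6
  1+0 = 1
  3+4 = 7
  4+7 = 3 carry 1
  0+3+1 = 4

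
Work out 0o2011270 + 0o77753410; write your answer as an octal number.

Add column by column in base 8, right to left:
  0+0 = 0
  7+1 = 0 carry 1
  2+4+1 = 7
  1+3 = 4
  1+5 = 6
  0+7 = 7
  2+7 = 1 carry 1
  0+7+1 = 0 carry 1
  final carry 1

0o101764700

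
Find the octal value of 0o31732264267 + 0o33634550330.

0o65567034617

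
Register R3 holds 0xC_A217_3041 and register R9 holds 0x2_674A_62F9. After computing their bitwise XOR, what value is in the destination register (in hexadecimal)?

XOR each hex digit independently (no carries):
  C^2=E, A^6=C, 2^7=5, 1^4=5, 7^A=D, 3^6=5, 0^2=2, 4^F=B, 1^9=8

0xEC55D52B8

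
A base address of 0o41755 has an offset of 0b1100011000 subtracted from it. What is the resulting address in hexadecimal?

0x40D5

0o41755 = 0x43ED in hexadecimal.
0b1100011000 = 0x318 in hexadecimal.
Subtract column by column in base 16:
  D-8 → 5
  E-1 → D
  3-3 → 0
  4-0 → 4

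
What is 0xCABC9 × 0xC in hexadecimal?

Multiply each base-16 digit by 12, carrying:
  9×12 = 108 → write C carry 6
  C×12+6 = 150 → write 6 carry 9
  B×12+9 = 141 → write D carry 8
  A×12+8 = 128 → write 0 carry 8
  C×12+8 = 152 → write 8 carry 9
  remaining carry: 9

0x980D6C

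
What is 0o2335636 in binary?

Each octal digit is 3 bits: 2=010 3=011 3=011 5=101 6=110 3=011 6=110.

0b10011011101110011110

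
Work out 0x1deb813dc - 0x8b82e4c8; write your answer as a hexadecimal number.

Subtract column by column in base 16:
  c-8 → 4
  d-c → 1
  3-4 → f (borrow)
  1-e-1 → 2 (borrow)
  8-2-1 → 5
  b-8 → 3
  e-b → 3
  d-8 → 5
  1-0 → 1

0x153352f14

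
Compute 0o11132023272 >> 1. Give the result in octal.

0o4455011535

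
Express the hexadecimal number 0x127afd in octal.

0o4475375

Expand each hex digit to 4 bits: 1=0001 2=0010 7=0111 a=1010 f=1111 d=1101.
Group the bits in threes: 100 100 111 101 011 111 101 → 4475375.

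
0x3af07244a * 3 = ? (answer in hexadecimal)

0xb0d156cde

Multiply each base-16 digit by 3, carrying:
  a×3 = 30 → write e carry 1
  4×3+1 = 13 → write d
  4×3 = 12 → write c
  2×3 = 6 → write 6
  7×3 = 21 → write 5 carry 1
  0×3+1 = 1 → write 1
  f×3 = 45 → write d carry 2
  a×3+2 = 32 → write 0 carry 2
  3×3+2 = 11 → write b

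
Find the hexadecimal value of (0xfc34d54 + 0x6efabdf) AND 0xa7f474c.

0x2324100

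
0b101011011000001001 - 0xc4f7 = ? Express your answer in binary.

0xc4f7 = 0b1100010011110111 in binary.
Subtract column by column in base 2:
  1-1 → 0
  0-1 → 1 (borrow)
  0-1-1 → 0 (borrow)
  1-0-1 → 0
  0-1 → 1 (borrow)
  0-1-1 → 0 (borrow)
  0-1-1 → 0 (borrow)
  0-1-1 → 0 (borrow)
  0-0-1 → 1 (borrow)
  1-0-1 → 0
  1-1 → 0
  0-0 → 0
  1-0 → 1
  1-0 → 1
  0-1 → 1 (borrow)
  1-1-1 → 1 (borrow)
  0-0-1 → 1 (borrow)
  1-0-1 → 0

0b11111000100010010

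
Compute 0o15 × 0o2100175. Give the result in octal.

Multiply each base-8 digit by 13, carrying:
  5×13 = 65 → write 1 carry 8
  7×13+8 = 99 → write 3 carry 12
  1×13+12 = 25 → write 1 carry 3
  0×13+3 = 3 → write 3
  0×13 = 0 → write 0
  1×13 = 13 → write 5 carry 1
  2×13+1 = 27 → write 3 carry 3
  remaining carry: 3

0o33503131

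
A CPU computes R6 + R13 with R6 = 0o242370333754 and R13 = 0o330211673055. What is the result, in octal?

0o572602227031

Add column by column in base 8, right to left:
  4+5 = 1 carry 1
  5+5+1 = 3 carry 1
  7+0+1 = 0 carry 1
  3+3+1 = 7
  3+7 = 2 carry 1
  3+6+1 = 2 carry 1
  0+1+1 = 2
  7+1 = 0 carry 1
  3+2+1 = 6
  2+0 = 2
  4+3 = 7
  2+3 = 5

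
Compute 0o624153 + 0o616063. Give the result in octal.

0o1442236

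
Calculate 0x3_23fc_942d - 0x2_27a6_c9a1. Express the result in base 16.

0xfc55ca8c

Subtract column by column in base 16:
  d-1 → c
  2-a → 8 (borrow)
  4-9-1 → a (borrow)
  9-c-1 → c (borrow)
  c-6-1 → 5
  f-a → 5
  3-7 → c (borrow)
  2-2-1 → f (borrow)
  3-2-1 → 0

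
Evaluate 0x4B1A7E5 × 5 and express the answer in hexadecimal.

Multiply each base-16 digit by 5, carrying:
  5×5 = 25 → write 9 carry 1
  E×5+1 = 71 → write 7 carry 4
  7×5+4 = 39 → write 7 carry 2
  A×5+2 = 52 → write 4 carry 3
  1×5+3 = 8 → write 8
  B×5 = 55 → write 7 carry 3
  4×5+3 = 23 → write 7 carry 1
  remaining carry: 1

0x17784779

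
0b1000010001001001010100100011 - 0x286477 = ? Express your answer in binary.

0b1000000111000011000010101100

0x286477 = 0b1010000110010001110111 in binary.
Subtract column by column in base 2:
  1-1 → 0
  1-1 → 0
  0-1 → 1 (borrow)
  0-0-1 → 1 (borrow)
  0-1-1 → 0 (borrow)
  1-1-1 → 1 (borrow)
  0-1-1 → 0 (borrow)
  0-0-1 → 1 (borrow)
  1-0-1 → 0
  0-0 → 0
  1-1 → 0
  0-0 → 0
  1-0 → 1
  0-1 → 1 (borrow)
  0-1-1 → 0 (borrow)
  1-0-1 → 0
  0-0 → 0
  0-0 → 0
  1-0 → 1
  0-1 → 1 (borrow)
  0-0-1 → 1 (borrow)
  0-1-1 → 0 (borrow)
  1-0-1 → 0
  0-0 → 0
  0-0 → 0
  0-0 → 0
  0-0 → 0
  1-0 → 1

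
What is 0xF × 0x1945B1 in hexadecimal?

Multiply each base-16 digit by 15, carrying:
  1×15 = 15 → write F
  B×15 = 165 → write 5 carry 10
  5×15+10 = 85 → write 5 carry 5
  4×15+5 = 65 → write 1 carry 4
  9×15+4 = 139 → write B carry 8
  1×15+8 = 23 → write 7 carry 1
  remaining carry: 1

0x17B155F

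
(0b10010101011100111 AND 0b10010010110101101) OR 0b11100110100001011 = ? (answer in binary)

0b11110110110101111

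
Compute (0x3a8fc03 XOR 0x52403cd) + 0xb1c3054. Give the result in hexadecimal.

0x11a93022

First 0x3a8fc03 XOR 0x52403cd = 0x68cffce.
Add column by column in base 16, right to left:
  e+4 = 2 carry 1
  c+5+1 = 2 carry 1
  f+0+1 = 0 carry 1
  f+3+1 = 3 carry 1
  c+c+1 = 9 carry 1
  8+1+1 = a
  6+b = 1 carry 1
  final carry 1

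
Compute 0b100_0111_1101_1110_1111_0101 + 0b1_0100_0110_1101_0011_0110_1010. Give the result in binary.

0b1100011101011001001011111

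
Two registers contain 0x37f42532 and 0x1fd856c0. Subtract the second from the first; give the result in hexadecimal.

Subtract column by column in base 16:
  2-0 → 2
  3-c → 7 (borrow)
  5-6-1 → e (borrow)
  2-5-1 → c (borrow)
  4-8-1 → b (borrow)
  f-d-1 → 1
  7-f → 8 (borrow)
  3-1-1 → 1

0x181bce72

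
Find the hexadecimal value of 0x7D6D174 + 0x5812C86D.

0x5FE999E1

Add column by column in base 16, right to left:
  4+D = 1 carry 1
  7+6+1 = E
  1+8 = 9
  D+C = 9 carry 1
  6+2+1 = 9
  D+1 = E
  7+8 = F
  0+5 = 5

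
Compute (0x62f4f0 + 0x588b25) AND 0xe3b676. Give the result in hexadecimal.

0xa38014

Add column by column in base 16, right to left:
  0+5 = 5
  f+2 = 1 carry 1
  4+b+1 = 0 carry 1
  f+8+1 = 8 carry 1
  2+8+1 = b
  6+5 = b
Sum = 0xbb8015; now AND with 0xe3b676:
  b&e=a, b&3=3, 8&b=8, 0&6=0, 1&7=1, 5&6=4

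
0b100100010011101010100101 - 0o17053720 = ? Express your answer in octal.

0o25161325

0b100100010011101010100101 = 0o44235245 in octal.
Subtract column by column in base 8:
  5-0 → 5
  4-2 → 2
  2-7 → 3 (borrow)
  5-3-1 → 1
  3-5 → 6 (borrow)
  2-0-1 → 1
  4-7 → 5 (borrow)
  4-1-1 → 2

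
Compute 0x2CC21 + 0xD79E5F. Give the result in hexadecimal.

0xDA6A80

Add column by column in base 16, right to left:
  1+F = 0 carry 1
  2+5+1 = 8
  C+E = A carry 1
  C+9+1 = 6 carry 1
  2+7+1 = A
  0+D = D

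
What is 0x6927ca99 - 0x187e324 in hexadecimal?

Subtract column by column in base 16:
  9-4 → 5
  9-2 → 7
  a-3 → 7
  c-e → e (borrow)
  7-7-1 → f (borrow)
  2-8-1 → 9 (borrow)
  9-1-1 → 7
  6-0 → 6

0x679fe775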